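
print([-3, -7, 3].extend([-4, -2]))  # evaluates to None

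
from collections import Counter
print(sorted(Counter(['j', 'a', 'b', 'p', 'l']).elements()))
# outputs ['a', 'b', 'j', 'l', 'p']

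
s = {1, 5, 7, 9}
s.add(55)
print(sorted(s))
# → [1, 5, 7, 9, 55]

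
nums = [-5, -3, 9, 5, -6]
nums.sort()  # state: [-6, -5, -3, 5, 9]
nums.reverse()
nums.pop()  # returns -6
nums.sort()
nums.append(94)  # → [-5, -3, 5, 9, 94]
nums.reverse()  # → [94, 9, 5, -3, -5]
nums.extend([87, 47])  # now [94, 9, 5, -3, -5, 87, 47]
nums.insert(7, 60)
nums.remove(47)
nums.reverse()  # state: [60, 87, -5, -3, 5, 9, 94]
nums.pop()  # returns 94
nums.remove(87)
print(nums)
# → [60, -5, -3, 5, 9]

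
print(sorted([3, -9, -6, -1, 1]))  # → [-9, -6, -1, 1, 3]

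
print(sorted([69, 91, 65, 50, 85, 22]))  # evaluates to [22, 50, 65, 69, 85, 91]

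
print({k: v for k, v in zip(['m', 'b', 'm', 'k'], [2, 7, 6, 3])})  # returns {'m': 6, 'b': 7, 'k': 3}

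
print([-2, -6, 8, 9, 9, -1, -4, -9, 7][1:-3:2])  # [-6, 9, -1]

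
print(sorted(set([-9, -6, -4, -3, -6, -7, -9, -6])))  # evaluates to [-9, -7, -6, -4, -3]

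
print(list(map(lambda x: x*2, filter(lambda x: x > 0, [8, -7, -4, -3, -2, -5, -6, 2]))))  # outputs [16, 4]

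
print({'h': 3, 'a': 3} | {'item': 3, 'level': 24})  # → {'h': 3, 'a': 3, 'item': 3, 'level': 24}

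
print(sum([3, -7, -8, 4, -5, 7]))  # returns -6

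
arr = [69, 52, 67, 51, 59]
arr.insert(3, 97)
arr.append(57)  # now [69, 52, 67, 97, 51, 59, 57]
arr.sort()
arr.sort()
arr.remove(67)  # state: [51, 52, 57, 59, 69, 97]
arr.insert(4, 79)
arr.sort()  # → [51, 52, 57, 59, 69, 79, 97]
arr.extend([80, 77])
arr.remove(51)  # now [52, 57, 59, 69, 79, 97, 80, 77]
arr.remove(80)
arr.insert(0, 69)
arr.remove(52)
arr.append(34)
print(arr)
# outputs [69, 57, 59, 69, 79, 97, 77, 34]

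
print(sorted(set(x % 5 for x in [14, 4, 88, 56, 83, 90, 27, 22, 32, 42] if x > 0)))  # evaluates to [0, 1, 2, 3, 4]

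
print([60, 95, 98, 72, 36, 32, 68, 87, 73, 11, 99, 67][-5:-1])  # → [87, 73, 11, 99]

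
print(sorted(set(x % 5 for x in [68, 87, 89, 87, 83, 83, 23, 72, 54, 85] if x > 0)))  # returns [0, 2, 3, 4]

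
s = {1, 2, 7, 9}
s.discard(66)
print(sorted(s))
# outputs [1, 2, 7, 9]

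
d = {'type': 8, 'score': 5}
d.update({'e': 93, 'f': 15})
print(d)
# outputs {'type': 8, 'score': 5, 'e': 93, 'f': 15}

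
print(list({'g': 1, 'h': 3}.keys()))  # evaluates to ['g', 'h']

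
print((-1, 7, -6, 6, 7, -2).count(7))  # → 2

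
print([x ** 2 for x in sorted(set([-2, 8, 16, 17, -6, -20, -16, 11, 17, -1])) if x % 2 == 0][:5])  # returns [400, 256, 36, 4, 64]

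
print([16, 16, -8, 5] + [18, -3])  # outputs [16, 16, -8, 5, 18, -3]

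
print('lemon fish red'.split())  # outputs ['lemon', 'fish', 'red']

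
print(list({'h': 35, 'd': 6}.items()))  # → [('h', 35), ('d', 6)]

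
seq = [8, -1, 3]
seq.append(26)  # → [8, -1, 3, 26]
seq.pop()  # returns 26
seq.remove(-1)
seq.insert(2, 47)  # [8, 3, 47]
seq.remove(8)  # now [3, 47]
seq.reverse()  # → [47, 3]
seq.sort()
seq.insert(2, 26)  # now [3, 47, 26]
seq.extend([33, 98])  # [3, 47, 26, 33, 98]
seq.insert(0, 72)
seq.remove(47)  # [72, 3, 26, 33, 98]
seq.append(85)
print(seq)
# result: [72, 3, 26, 33, 98, 85]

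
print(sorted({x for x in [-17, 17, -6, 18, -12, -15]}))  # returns [-17, -15, -12, -6, 17, 18]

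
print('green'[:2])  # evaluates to gr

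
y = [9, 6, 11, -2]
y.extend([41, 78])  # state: [9, 6, 11, -2, 41, 78]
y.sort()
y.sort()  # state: [-2, 6, 9, 11, 41, 78]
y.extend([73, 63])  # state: [-2, 6, 9, 11, 41, 78, 73, 63]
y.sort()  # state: [-2, 6, 9, 11, 41, 63, 73, 78]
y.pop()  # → 78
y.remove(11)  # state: [-2, 6, 9, 41, 63, 73]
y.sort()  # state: [-2, 6, 9, 41, 63, 73]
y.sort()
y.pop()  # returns 73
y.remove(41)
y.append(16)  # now [-2, 6, 9, 63, 16]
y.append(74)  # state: [-2, 6, 9, 63, 16, 74]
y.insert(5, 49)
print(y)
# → [-2, 6, 9, 63, 16, 49, 74]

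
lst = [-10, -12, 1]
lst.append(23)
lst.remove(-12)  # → [-10, 1, 23]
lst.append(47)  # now [-10, 1, 23, 47]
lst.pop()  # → 47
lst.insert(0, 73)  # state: [73, -10, 1, 23]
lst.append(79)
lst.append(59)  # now [73, -10, 1, 23, 79, 59]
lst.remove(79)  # [73, -10, 1, 23, 59]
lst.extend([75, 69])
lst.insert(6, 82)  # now [73, -10, 1, 23, 59, 75, 82, 69]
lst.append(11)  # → [73, -10, 1, 23, 59, 75, 82, 69, 11]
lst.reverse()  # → [11, 69, 82, 75, 59, 23, 1, -10, 73]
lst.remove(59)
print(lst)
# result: [11, 69, 82, 75, 23, 1, -10, 73]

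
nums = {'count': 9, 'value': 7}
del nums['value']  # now {'count': 9}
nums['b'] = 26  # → {'count': 9, 'b': 26}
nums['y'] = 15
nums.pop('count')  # 9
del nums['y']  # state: {'b': 26}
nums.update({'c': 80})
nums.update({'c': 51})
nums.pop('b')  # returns 26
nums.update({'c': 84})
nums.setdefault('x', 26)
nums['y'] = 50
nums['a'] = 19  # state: {'c': 84, 'x': 26, 'y': 50, 'a': 19}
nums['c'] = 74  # {'c': 74, 'x': 26, 'y': 50, 'a': 19}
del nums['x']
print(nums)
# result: {'c': 74, 'y': 50, 'a': 19}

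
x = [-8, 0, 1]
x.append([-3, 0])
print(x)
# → [-8, 0, 1, [-3, 0]]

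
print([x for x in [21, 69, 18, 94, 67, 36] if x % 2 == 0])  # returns [18, 94, 36]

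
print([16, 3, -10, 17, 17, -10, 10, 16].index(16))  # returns 0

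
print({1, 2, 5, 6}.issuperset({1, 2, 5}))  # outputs True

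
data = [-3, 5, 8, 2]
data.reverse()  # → [2, 8, 5, -3]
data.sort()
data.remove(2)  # [-3, 5, 8]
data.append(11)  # [-3, 5, 8, 11]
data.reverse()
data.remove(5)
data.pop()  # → -3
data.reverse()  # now [8, 11]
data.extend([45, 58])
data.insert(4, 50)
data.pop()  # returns 50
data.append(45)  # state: [8, 11, 45, 58, 45]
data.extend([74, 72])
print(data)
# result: [8, 11, 45, 58, 45, 74, 72]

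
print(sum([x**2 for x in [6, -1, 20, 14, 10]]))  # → 733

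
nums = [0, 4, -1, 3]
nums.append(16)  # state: [0, 4, -1, 3, 16]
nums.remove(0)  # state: [4, -1, 3, 16]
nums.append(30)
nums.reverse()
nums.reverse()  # [4, -1, 3, 16, 30]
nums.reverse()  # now [30, 16, 3, -1, 4]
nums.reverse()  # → [4, -1, 3, 16, 30]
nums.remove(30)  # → [4, -1, 3, 16]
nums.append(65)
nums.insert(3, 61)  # [4, -1, 3, 61, 16, 65]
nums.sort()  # [-1, 3, 4, 16, 61, 65]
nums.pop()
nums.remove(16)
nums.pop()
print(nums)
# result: [-1, 3, 4]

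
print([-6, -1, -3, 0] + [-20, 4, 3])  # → [-6, -1, -3, 0, -20, 4, 3]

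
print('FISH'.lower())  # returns fish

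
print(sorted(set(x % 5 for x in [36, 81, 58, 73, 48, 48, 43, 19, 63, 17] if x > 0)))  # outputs [1, 2, 3, 4]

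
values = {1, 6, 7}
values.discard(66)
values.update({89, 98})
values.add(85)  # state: {1, 6, 7, 85, 89, 98}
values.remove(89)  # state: {1, 6, 7, 85, 98}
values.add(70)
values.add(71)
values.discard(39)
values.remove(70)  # {1, 6, 7, 71, 85, 98}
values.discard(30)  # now {1, 6, 7, 71, 85, 98}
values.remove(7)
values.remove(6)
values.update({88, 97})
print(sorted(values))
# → [1, 71, 85, 88, 97, 98]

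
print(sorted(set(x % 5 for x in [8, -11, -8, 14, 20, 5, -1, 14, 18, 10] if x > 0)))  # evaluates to [0, 3, 4]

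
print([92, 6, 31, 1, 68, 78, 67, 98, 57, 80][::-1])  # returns [80, 57, 98, 67, 78, 68, 1, 31, 6, 92]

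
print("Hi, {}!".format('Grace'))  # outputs Hi, Grace!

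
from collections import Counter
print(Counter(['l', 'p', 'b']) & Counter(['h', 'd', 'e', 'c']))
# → Counter()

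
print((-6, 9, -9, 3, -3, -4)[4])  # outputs -3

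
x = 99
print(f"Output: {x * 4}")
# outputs Output: 396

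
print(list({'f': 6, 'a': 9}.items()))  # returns [('f', 6), ('a', 9)]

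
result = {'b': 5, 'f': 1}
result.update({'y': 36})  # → {'b': 5, 'f': 1, 'y': 36}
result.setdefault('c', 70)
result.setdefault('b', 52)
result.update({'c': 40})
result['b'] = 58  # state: {'b': 58, 'f': 1, 'y': 36, 'c': 40}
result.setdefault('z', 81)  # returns 81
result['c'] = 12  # {'b': 58, 'f': 1, 'y': 36, 'c': 12, 'z': 81}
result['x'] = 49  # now {'b': 58, 'f': 1, 'y': 36, 'c': 12, 'z': 81, 'x': 49}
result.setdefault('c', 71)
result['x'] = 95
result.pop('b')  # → 58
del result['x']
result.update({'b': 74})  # {'f': 1, 'y': 36, 'c': 12, 'z': 81, 'b': 74}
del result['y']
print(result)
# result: {'f': 1, 'c': 12, 'z': 81, 'b': 74}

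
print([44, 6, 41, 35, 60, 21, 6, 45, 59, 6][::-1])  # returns [6, 59, 45, 6, 21, 60, 35, 41, 6, 44]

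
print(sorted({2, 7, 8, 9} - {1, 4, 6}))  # [2, 7, 8, 9]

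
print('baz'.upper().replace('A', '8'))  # B8Z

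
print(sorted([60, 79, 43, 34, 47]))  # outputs [34, 43, 47, 60, 79]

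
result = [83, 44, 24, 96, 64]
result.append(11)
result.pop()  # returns 11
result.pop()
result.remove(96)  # [83, 44, 24]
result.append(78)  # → [83, 44, 24, 78]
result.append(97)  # [83, 44, 24, 78, 97]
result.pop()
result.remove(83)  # [44, 24, 78]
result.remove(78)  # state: [44, 24]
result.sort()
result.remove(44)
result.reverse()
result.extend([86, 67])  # [24, 86, 67]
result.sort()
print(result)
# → [24, 67, 86]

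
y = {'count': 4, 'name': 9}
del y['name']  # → {'count': 4}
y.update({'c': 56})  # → {'count': 4, 'c': 56}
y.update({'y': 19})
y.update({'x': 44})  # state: {'count': 4, 'c': 56, 'y': 19, 'x': 44}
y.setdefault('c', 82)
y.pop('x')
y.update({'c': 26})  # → {'count': 4, 'c': 26, 'y': 19}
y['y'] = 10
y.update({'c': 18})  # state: {'count': 4, 'c': 18, 'y': 10}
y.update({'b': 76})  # {'count': 4, 'c': 18, 'y': 10, 'b': 76}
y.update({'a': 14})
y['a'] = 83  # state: {'count': 4, 'c': 18, 'y': 10, 'b': 76, 'a': 83}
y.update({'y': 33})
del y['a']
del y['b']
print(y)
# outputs {'count': 4, 'c': 18, 'y': 33}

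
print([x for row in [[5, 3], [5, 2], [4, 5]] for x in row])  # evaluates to [5, 3, 5, 2, 4, 5]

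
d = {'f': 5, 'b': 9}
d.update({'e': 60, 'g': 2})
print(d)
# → {'f': 5, 'b': 9, 'e': 60, 'g': 2}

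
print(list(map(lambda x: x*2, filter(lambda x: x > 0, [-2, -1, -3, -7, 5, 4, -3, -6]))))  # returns [10, 8]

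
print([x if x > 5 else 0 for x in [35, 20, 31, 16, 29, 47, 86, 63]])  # [35, 20, 31, 16, 29, 47, 86, 63]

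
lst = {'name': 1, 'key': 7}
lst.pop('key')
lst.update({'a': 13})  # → {'name': 1, 'a': 13}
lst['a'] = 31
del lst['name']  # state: {'a': 31}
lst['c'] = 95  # {'a': 31, 'c': 95}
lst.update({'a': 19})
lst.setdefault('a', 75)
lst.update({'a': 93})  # {'a': 93, 'c': 95}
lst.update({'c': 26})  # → {'a': 93, 'c': 26}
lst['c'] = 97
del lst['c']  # {'a': 93}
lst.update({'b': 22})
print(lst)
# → {'a': 93, 'b': 22}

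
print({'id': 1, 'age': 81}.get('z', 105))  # 105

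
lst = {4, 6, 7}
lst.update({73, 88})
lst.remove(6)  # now {4, 7, 73, 88}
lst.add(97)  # {4, 7, 73, 88, 97}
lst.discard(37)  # {4, 7, 73, 88, 97}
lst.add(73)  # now {4, 7, 73, 88, 97}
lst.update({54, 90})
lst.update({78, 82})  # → {4, 7, 54, 73, 78, 82, 88, 90, 97}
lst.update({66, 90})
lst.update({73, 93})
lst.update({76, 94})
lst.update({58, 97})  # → {4, 7, 54, 58, 66, 73, 76, 78, 82, 88, 90, 93, 94, 97}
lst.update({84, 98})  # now {4, 7, 54, 58, 66, 73, 76, 78, 82, 84, 88, 90, 93, 94, 97, 98}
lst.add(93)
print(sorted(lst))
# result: [4, 7, 54, 58, 66, 73, 76, 78, 82, 84, 88, 90, 93, 94, 97, 98]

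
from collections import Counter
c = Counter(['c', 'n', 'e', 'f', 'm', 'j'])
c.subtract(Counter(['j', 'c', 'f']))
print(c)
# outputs Counter({'n': 1, 'e': 1, 'm': 1, 'c': 0, 'f': 0, 'j': 0})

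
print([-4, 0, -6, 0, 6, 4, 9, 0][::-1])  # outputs [0, 9, 4, 6, 0, -6, 0, -4]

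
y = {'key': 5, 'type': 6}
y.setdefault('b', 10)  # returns 10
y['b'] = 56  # {'key': 5, 'type': 6, 'b': 56}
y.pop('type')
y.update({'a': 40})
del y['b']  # {'key': 5, 'a': 40}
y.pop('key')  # 5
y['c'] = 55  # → {'a': 40, 'c': 55}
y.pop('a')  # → 40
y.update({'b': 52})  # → {'c': 55, 'b': 52}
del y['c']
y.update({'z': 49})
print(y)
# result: {'b': 52, 'z': 49}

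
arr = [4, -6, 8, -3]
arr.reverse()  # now [-3, 8, -6, 4]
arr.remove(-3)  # [8, -6, 4]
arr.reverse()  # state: [4, -6, 8]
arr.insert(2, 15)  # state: [4, -6, 15, 8]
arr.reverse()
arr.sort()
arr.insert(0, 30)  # [30, -6, 4, 8, 15]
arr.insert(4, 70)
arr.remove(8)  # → [30, -6, 4, 70, 15]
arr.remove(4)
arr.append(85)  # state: [30, -6, 70, 15, 85]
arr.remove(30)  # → [-6, 70, 15, 85]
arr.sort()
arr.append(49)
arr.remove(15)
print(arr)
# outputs [-6, 70, 85, 49]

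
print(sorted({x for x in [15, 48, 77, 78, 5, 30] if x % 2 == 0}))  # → [30, 48, 78]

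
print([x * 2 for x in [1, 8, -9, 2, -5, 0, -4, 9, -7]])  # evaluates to [2, 16, -18, 4, -10, 0, -8, 18, -14]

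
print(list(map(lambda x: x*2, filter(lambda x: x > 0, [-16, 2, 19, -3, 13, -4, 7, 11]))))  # [4, 38, 26, 14, 22]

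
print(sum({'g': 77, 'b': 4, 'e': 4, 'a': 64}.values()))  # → 149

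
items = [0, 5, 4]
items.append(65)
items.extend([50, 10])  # [0, 5, 4, 65, 50, 10]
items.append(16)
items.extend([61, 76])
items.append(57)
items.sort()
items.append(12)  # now [0, 4, 5, 10, 16, 50, 57, 61, 65, 76, 12]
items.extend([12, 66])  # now [0, 4, 5, 10, 16, 50, 57, 61, 65, 76, 12, 12, 66]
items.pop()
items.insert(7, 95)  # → [0, 4, 5, 10, 16, 50, 57, 95, 61, 65, 76, 12, 12]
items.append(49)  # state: [0, 4, 5, 10, 16, 50, 57, 95, 61, 65, 76, 12, 12, 49]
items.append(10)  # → [0, 4, 5, 10, 16, 50, 57, 95, 61, 65, 76, 12, 12, 49, 10]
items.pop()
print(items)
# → [0, 4, 5, 10, 16, 50, 57, 95, 61, 65, 76, 12, 12, 49]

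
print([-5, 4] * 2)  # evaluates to [-5, 4, -5, 4]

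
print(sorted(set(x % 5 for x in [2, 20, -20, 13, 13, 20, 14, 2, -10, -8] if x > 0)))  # [0, 2, 3, 4]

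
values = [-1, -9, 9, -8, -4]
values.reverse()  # [-4, -8, 9, -9, -1]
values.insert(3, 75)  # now [-4, -8, 9, 75, -9, -1]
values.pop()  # -1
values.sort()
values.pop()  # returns 75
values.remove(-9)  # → [-8, -4, 9]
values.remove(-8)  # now [-4, 9]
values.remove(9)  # [-4]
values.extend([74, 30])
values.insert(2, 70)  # [-4, 74, 70, 30]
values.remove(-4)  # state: [74, 70, 30]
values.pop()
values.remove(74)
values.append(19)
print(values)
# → [70, 19]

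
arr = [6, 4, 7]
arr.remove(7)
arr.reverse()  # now [4, 6]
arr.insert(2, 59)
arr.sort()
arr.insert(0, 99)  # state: [99, 4, 6, 59]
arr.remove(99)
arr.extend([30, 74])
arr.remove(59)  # [4, 6, 30, 74]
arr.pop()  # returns 74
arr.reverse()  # [30, 6, 4]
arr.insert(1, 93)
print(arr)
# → [30, 93, 6, 4]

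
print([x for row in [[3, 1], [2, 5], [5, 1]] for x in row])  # [3, 1, 2, 5, 5, 1]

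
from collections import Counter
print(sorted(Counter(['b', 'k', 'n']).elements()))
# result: ['b', 'k', 'n']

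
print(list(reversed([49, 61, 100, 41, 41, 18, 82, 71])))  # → [71, 82, 18, 41, 41, 100, 61, 49]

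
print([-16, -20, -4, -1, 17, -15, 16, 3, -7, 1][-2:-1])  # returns [-7]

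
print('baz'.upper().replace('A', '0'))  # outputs B0Z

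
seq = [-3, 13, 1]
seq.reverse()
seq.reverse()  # [-3, 13, 1]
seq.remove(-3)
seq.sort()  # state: [1, 13]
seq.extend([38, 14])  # [1, 13, 38, 14]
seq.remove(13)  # [1, 38, 14]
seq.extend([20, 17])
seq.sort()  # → [1, 14, 17, 20, 38]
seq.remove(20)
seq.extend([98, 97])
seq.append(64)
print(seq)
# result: [1, 14, 17, 38, 98, 97, 64]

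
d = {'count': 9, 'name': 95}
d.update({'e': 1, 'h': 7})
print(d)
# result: {'count': 9, 'name': 95, 'e': 1, 'h': 7}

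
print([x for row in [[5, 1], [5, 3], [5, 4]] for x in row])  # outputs [5, 1, 5, 3, 5, 4]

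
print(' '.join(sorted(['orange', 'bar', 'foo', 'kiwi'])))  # bar foo kiwi orange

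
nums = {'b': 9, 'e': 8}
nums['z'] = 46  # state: {'b': 9, 'e': 8, 'z': 46}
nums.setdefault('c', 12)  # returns 12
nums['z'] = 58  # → {'b': 9, 'e': 8, 'z': 58, 'c': 12}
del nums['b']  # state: {'e': 8, 'z': 58, 'c': 12}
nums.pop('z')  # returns 58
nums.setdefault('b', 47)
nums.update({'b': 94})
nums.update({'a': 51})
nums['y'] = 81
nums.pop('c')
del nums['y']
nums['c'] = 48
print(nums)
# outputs {'e': 8, 'b': 94, 'a': 51, 'c': 48}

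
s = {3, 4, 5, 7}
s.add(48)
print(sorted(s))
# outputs [3, 4, 5, 7, 48]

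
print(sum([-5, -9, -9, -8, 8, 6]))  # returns -17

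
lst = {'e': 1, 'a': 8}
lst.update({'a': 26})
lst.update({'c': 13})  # {'e': 1, 'a': 26, 'c': 13}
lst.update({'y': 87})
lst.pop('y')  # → 87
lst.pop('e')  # 1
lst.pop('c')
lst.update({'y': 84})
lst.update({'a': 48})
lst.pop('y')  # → 84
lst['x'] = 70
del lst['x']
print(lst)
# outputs {'a': 48}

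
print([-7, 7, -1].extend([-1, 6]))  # None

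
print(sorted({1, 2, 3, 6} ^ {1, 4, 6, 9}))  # [2, 3, 4, 9]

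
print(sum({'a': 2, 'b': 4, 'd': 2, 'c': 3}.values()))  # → 11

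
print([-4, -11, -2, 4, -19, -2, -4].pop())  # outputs -4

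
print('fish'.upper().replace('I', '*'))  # F*SH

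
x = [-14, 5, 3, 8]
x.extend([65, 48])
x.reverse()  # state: [48, 65, 8, 3, 5, -14]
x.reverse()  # [-14, 5, 3, 8, 65, 48]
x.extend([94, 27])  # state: [-14, 5, 3, 8, 65, 48, 94, 27]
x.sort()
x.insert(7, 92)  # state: [-14, 3, 5, 8, 27, 48, 65, 92, 94]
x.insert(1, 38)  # [-14, 38, 3, 5, 8, 27, 48, 65, 92, 94]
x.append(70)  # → [-14, 38, 3, 5, 8, 27, 48, 65, 92, 94, 70]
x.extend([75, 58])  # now [-14, 38, 3, 5, 8, 27, 48, 65, 92, 94, 70, 75, 58]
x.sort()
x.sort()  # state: [-14, 3, 5, 8, 27, 38, 48, 58, 65, 70, 75, 92, 94]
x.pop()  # 94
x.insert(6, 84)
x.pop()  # 92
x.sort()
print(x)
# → [-14, 3, 5, 8, 27, 38, 48, 58, 65, 70, 75, 84]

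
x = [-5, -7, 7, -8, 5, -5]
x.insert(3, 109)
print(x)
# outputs [-5, -7, 7, 109, -8, 5, -5]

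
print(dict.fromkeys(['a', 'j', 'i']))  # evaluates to {'a': None, 'j': None, 'i': None}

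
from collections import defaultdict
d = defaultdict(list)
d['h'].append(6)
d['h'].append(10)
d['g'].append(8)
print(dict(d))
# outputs {'h': [6, 10], 'g': [8]}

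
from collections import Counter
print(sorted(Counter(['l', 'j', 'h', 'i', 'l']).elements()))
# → ['h', 'i', 'j', 'l', 'l']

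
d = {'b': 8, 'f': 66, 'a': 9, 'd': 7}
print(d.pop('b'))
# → 8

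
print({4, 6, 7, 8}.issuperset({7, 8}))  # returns True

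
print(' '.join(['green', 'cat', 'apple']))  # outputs green cat apple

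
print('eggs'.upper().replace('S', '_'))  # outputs EGG_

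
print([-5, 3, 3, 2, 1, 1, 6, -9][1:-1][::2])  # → [3, 2, 1]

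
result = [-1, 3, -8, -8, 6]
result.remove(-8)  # [-1, 3, -8, 6]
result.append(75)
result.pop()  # 75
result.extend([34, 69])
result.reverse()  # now [69, 34, 6, -8, 3, -1]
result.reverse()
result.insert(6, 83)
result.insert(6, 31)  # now [-1, 3, -8, 6, 34, 69, 31, 83]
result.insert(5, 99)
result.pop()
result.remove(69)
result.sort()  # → [-8, -1, 3, 6, 31, 34, 99]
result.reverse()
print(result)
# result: [99, 34, 31, 6, 3, -1, -8]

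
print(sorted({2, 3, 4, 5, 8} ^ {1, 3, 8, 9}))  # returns [1, 2, 4, 5, 9]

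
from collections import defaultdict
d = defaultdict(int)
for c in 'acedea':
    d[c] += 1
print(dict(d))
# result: {'a': 2, 'c': 1, 'e': 2, 'd': 1}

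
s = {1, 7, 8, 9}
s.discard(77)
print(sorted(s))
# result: [1, 7, 8, 9]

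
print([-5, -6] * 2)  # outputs [-5, -6, -5, -6]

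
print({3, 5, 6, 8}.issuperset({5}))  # True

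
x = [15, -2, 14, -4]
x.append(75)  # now [15, -2, 14, -4, 75]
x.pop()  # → 75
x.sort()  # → [-4, -2, 14, 15]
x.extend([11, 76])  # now [-4, -2, 14, 15, 11, 76]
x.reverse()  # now [76, 11, 15, 14, -2, -4]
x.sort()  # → [-4, -2, 11, 14, 15, 76]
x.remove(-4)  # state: [-2, 11, 14, 15, 76]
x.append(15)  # [-2, 11, 14, 15, 76, 15]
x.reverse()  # [15, 76, 15, 14, 11, -2]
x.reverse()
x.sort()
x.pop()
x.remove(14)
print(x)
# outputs [-2, 11, 15, 15]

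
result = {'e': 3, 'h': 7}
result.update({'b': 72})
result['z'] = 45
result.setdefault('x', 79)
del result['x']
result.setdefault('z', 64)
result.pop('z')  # 45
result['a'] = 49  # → {'e': 3, 'h': 7, 'b': 72, 'a': 49}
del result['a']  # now {'e': 3, 'h': 7, 'b': 72}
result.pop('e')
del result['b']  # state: {'h': 7}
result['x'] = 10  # {'h': 7, 'x': 10}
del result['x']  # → {'h': 7}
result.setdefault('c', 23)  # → 23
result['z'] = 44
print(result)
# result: {'h': 7, 'c': 23, 'z': 44}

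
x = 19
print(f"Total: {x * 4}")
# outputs Total: 76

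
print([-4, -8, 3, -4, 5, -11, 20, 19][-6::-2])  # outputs [3, -4]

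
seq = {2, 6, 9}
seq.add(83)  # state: {2, 6, 9, 83}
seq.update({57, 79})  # {2, 6, 9, 57, 79, 83}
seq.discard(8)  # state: {2, 6, 9, 57, 79, 83}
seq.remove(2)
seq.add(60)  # {6, 9, 57, 60, 79, 83}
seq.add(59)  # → {6, 9, 57, 59, 60, 79, 83}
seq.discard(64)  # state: {6, 9, 57, 59, 60, 79, 83}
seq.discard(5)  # {6, 9, 57, 59, 60, 79, 83}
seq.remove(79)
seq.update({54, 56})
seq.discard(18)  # {6, 9, 54, 56, 57, 59, 60, 83}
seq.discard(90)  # {6, 9, 54, 56, 57, 59, 60, 83}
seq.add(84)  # {6, 9, 54, 56, 57, 59, 60, 83, 84}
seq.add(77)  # {6, 9, 54, 56, 57, 59, 60, 77, 83, 84}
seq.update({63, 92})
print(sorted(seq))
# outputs [6, 9, 54, 56, 57, 59, 60, 63, 77, 83, 84, 92]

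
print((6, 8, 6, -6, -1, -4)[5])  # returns -4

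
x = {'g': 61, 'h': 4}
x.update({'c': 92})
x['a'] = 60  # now {'g': 61, 'h': 4, 'c': 92, 'a': 60}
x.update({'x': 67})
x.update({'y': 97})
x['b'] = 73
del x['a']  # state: {'g': 61, 'h': 4, 'c': 92, 'x': 67, 'y': 97, 'b': 73}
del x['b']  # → {'g': 61, 'h': 4, 'c': 92, 'x': 67, 'y': 97}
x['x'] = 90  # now {'g': 61, 'h': 4, 'c': 92, 'x': 90, 'y': 97}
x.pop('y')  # 97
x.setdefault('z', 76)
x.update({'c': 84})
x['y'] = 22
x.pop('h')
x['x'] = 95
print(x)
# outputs {'g': 61, 'c': 84, 'x': 95, 'z': 76, 'y': 22}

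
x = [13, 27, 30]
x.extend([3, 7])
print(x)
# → [13, 27, 30, 3, 7]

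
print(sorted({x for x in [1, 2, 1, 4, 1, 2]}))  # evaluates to [1, 2, 4]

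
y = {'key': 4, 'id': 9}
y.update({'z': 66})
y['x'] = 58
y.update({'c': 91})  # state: {'key': 4, 'id': 9, 'z': 66, 'x': 58, 'c': 91}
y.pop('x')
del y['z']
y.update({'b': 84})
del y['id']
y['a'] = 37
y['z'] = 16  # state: {'key': 4, 'c': 91, 'b': 84, 'a': 37, 'z': 16}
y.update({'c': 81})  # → {'key': 4, 'c': 81, 'b': 84, 'a': 37, 'z': 16}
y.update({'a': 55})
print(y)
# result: {'key': 4, 'c': 81, 'b': 84, 'a': 55, 'z': 16}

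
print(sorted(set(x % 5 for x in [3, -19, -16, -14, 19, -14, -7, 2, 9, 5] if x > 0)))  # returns [0, 2, 3, 4]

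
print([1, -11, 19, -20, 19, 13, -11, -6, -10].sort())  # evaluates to None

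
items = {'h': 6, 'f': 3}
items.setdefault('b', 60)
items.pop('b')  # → 60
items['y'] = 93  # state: {'h': 6, 'f': 3, 'y': 93}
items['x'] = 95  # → {'h': 6, 'f': 3, 'y': 93, 'x': 95}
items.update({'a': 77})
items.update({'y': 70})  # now {'h': 6, 'f': 3, 'y': 70, 'x': 95, 'a': 77}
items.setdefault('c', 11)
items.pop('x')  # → 95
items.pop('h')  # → 6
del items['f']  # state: {'y': 70, 'a': 77, 'c': 11}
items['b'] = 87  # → {'y': 70, 'a': 77, 'c': 11, 'b': 87}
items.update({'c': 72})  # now {'y': 70, 'a': 77, 'c': 72, 'b': 87}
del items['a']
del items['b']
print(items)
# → {'y': 70, 'c': 72}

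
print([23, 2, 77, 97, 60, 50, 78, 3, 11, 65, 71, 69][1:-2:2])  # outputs [2, 97, 50, 3, 65]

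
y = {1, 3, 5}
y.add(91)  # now {1, 3, 5, 91}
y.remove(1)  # {3, 5, 91}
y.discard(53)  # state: {3, 5, 91}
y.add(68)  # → {3, 5, 68, 91}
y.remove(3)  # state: {5, 68, 91}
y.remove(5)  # {68, 91}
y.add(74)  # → {68, 74, 91}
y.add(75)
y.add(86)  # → {68, 74, 75, 86, 91}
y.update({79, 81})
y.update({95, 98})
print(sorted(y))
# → [68, 74, 75, 79, 81, 86, 91, 95, 98]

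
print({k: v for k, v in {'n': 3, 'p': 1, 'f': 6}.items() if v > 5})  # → {'f': 6}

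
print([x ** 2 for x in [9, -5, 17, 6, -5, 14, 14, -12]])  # [81, 25, 289, 36, 25, 196, 196, 144]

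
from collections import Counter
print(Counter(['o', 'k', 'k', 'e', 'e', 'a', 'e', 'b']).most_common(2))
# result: [('e', 3), ('k', 2)]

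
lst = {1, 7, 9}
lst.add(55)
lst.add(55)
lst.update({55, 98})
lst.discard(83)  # {1, 7, 9, 55, 98}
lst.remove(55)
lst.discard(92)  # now {1, 7, 9, 98}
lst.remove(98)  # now {1, 7, 9}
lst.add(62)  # {1, 7, 9, 62}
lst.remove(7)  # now {1, 9, 62}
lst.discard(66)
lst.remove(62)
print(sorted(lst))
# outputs [1, 9]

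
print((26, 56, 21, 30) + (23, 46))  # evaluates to (26, 56, 21, 30, 23, 46)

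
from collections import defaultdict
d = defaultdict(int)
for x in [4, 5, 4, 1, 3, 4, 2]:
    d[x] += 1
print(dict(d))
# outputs {4: 3, 5: 1, 1: 1, 3: 1, 2: 1}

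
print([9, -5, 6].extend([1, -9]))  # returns None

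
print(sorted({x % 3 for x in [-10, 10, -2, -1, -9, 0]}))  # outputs [0, 1, 2]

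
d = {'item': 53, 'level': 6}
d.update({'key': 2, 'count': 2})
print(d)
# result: {'item': 53, 'level': 6, 'key': 2, 'count': 2}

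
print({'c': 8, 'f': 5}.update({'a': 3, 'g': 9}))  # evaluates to None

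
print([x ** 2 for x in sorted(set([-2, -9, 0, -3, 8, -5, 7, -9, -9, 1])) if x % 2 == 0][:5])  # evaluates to [4, 0, 64]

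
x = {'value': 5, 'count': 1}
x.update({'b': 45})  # {'value': 5, 'count': 1, 'b': 45}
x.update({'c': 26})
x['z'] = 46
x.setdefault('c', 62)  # 26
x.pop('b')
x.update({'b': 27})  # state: {'value': 5, 'count': 1, 'c': 26, 'z': 46, 'b': 27}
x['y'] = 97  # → {'value': 5, 'count': 1, 'c': 26, 'z': 46, 'b': 27, 'y': 97}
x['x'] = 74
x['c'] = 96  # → {'value': 5, 'count': 1, 'c': 96, 'z': 46, 'b': 27, 'y': 97, 'x': 74}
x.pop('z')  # 46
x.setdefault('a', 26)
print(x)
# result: {'value': 5, 'count': 1, 'c': 96, 'b': 27, 'y': 97, 'x': 74, 'a': 26}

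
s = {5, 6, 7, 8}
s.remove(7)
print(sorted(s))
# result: [5, 6, 8]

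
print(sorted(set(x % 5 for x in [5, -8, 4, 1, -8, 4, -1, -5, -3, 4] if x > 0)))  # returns [0, 1, 4]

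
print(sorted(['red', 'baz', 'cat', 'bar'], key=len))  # ['red', 'baz', 'cat', 'bar']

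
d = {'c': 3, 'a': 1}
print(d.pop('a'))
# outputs 1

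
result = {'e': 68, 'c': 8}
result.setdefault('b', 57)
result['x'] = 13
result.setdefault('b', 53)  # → 57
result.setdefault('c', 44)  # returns 8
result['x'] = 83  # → {'e': 68, 'c': 8, 'b': 57, 'x': 83}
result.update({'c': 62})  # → {'e': 68, 'c': 62, 'b': 57, 'x': 83}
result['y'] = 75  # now {'e': 68, 'c': 62, 'b': 57, 'x': 83, 'y': 75}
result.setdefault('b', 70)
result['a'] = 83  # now {'e': 68, 'c': 62, 'b': 57, 'x': 83, 'y': 75, 'a': 83}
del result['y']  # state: {'e': 68, 'c': 62, 'b': 57, 'x': 83, 'a': 83}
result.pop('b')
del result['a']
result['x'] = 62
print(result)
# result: {'e': 68, 'c': 62, 'x': 62}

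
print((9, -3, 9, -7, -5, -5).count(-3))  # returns 1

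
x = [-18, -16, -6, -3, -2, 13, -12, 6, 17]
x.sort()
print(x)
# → [-18, -16, -12, -6, -3, -2, 6, 13, 17]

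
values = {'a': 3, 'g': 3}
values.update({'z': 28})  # {'a': 3, 'g': 3, 'z': 28}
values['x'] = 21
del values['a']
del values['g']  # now {'z': 28, 'x': 21}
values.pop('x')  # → 21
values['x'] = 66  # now {'z': 28, 'x': 66}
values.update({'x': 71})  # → {'z': 28, 'x': 71}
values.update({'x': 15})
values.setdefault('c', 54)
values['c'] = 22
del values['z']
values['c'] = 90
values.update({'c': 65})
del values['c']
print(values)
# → {'x': 15}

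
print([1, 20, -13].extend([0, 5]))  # None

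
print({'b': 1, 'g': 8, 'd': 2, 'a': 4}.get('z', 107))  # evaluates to 107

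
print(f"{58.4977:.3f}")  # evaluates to 58.498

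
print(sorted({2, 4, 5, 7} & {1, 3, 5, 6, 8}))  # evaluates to [5]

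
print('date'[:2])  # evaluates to da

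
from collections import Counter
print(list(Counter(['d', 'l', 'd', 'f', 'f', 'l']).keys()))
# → ['d', 'l', 'f']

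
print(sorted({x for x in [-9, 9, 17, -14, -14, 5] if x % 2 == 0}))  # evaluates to [-14]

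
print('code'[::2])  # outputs cd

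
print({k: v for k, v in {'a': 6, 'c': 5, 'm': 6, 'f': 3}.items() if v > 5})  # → {'a': 6, 'm': 6}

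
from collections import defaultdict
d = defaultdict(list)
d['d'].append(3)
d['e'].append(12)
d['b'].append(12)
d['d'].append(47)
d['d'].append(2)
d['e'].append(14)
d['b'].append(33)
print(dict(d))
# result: {'d': [3, 47, 2], 'e': [12, 14], 'b': [12, 33]}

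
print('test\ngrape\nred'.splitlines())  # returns ['test', 'grape', 'red']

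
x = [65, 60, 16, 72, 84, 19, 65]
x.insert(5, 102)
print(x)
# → [65, 60, 16, 72, 84, 102, 19, 65]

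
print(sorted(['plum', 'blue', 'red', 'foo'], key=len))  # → ['red', 'foo', 'plum', 'blue']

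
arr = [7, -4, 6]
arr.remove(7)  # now [-4, 6]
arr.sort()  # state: [-4, 6]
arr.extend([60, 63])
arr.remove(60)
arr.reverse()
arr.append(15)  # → [63, 6, -4, 15]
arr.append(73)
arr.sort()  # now [-4, 6, 15, 63, 73]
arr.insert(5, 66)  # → [-4, 6, 15, 63, 73, 66]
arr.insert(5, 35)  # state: [-4, 6, 15, 63, 73, 35, 66]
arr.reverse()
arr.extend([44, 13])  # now [66, 35, 73, 63, 15, 6, -4, 44, 13]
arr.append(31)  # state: [66, 35, 73, 63, 15, 6, -4, 44, 13, 31]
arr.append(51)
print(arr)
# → [66, 35, 73, 63, 15, 6, -4, 44, 13, 31, 51]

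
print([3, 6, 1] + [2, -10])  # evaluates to [3, 6, 1, 2, -10]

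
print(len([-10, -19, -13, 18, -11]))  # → 5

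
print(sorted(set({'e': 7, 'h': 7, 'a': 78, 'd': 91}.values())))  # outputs [7, 78, 91]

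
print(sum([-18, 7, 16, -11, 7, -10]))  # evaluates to -9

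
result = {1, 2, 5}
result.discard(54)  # {1, 2, 5}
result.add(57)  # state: {1, 2, 5, 57}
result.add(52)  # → {1, 2, 5, 52, 57}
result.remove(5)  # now {1, 2, 52, 57}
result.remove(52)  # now {1, 2, 57}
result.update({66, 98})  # {1, 2, 57, 66, 98}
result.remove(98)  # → {1, 2, 57, 66}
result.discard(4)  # {1, 2, 57, 66}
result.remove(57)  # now {1, 2, 66}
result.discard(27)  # {1, 2, 66}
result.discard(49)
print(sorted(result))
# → [1, 2, 66]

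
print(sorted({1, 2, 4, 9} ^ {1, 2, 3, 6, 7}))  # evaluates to [3, 4, 6, 7, 9]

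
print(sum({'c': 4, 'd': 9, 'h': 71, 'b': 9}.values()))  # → 93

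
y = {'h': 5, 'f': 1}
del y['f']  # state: {'h': 5}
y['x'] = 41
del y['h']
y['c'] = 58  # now {'x': 41, 'c': 58}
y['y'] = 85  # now {'x': 41, 'c': 58, 'y': 85}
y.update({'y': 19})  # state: {'x': 41, 'c': 58, 'y': 19}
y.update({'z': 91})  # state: {'x': 41, 'c': 58, 'y': 19, 'z': 91}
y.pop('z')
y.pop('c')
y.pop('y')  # 19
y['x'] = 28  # {'x': 28}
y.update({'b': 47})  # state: {'x': 28, 'b': 47}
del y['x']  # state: {'b': 47}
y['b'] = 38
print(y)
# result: {'b': 38}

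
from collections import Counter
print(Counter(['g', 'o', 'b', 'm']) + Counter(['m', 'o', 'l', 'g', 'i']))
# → Counter({'g': 2, 'o': 2, 'm': 2, 'b': 1, 'l': 1, 'i': 1})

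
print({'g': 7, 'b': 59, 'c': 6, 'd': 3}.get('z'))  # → None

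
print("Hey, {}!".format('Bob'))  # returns Hey, Bob!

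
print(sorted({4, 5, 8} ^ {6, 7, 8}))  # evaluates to [4, 5, 6, 7]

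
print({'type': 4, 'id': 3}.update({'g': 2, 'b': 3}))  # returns None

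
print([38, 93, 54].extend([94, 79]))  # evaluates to None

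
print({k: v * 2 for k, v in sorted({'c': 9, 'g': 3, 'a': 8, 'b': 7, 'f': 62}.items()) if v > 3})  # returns {'a': 16, 'b': 14, 'c': 18, 'f': 124}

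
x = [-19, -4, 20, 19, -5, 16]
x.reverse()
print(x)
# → [16, -5, 19, 20, -4, -19]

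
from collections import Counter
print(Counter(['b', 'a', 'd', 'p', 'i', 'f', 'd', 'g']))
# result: Counter({'d': 2, 'b': 1, 'a': 1, 'p': 1, 'i': 1, 'f': 1, 'g': 1})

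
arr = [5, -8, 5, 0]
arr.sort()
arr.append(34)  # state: [-8, 0, 5, 5, 34]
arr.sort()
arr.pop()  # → 34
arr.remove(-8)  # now [0, 5, 5]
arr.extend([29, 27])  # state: [0, 5, 5, 29, 27]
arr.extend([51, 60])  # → [0, 5, 5, 29, 27, 51, 60]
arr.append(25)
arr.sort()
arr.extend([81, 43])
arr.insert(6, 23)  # [0, 5, 5, 25, 27, 29, 23, 51, 60, 81, 43]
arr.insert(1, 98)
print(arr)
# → [0, 98, 5, 5, 25, 27, 29, 23, 51, 60, 81, 43]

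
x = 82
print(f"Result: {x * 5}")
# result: Result: 410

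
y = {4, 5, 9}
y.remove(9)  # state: {4, 5}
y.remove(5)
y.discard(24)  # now {4}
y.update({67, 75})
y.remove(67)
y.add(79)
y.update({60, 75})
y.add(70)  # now {4, 60, 70, 75, 79}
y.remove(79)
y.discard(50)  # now {4, 60, 70, 75}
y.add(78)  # {4, 60, 70, 75, 78}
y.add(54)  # {4, 54, 60, 70, 75, 78}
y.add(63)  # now {4, 54, 60, 63, 70, 75, 78}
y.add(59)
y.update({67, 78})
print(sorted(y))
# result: [4, 54, 59, 60, 63, 67, 70, 75, 78]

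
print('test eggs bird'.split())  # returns ['test', 'eggs', 'bird']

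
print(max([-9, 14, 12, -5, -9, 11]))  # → 14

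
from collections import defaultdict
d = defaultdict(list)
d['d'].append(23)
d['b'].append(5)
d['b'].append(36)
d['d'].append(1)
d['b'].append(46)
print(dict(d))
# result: {'d': [23, 1], 'b': [5, 36, 46]}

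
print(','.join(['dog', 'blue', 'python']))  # dog,blue,python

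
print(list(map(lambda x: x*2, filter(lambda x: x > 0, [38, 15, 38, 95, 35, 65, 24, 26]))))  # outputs [76, 30, 76, 190, 70, 130, 48, 52]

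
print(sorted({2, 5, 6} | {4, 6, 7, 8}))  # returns [2, 4, 5, 6, 7, 8]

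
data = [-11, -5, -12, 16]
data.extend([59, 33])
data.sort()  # [-12, -11, -5, 16, 33, 59]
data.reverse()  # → [59, 33, 16, -5, -11, -12]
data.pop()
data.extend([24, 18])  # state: [59, 33, 16, -5, -11, 24, 18]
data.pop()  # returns 18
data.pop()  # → 24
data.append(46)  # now [59, 33, 16, -5, -11, 46]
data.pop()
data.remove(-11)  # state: [59, 33, 16, -5]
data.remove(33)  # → [59, 16, -5]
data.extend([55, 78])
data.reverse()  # [78, 55, -5, 16, 59]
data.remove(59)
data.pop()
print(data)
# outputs [78, 55, -5]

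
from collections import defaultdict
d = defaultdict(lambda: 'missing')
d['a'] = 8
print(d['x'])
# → missing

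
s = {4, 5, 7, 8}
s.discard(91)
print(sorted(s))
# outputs [4, 5, 7, 8]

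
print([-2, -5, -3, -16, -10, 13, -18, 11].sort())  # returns None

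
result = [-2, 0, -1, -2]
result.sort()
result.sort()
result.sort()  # [-2, -2, -1, 0]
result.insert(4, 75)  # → [-2, -2, -1, 0, 75]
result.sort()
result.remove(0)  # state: [-2, -2, -1, 75]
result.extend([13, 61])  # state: [-2, -2, -1, 75, 13, 61]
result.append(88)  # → [-2, -2, -1, 75, 13, 61, 88]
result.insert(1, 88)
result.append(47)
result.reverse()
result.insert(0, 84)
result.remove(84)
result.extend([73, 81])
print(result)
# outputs [47, 88, 61, 13, 75, -1, -2, 88, -2, 73, 81]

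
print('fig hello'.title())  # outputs Fig Hello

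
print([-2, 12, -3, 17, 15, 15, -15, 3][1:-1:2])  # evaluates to [12, 17, 15]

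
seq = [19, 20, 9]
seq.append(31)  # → [19, 20, 9, 31]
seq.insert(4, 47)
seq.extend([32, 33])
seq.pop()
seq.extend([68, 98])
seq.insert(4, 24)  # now [19, 20, 9, 31, 24, 47, 32, 68, 98]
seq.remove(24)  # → [19, 20, 9, 31, 47, 32, 68, 98]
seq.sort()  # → [9, 19, 20, 31, 32, 47, 68, 98]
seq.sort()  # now [9, 19, 20, 31, 32, 47, 68, 98]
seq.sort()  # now [9, 19, 20, 31, 32, 47, 68, 98]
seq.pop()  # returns 98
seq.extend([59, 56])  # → [9, 19, 20, 31, 32, 47, 68, 59, 56]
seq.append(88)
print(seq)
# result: [9, 19, 20, 31, 32, 47, 68, 59, 56, 88]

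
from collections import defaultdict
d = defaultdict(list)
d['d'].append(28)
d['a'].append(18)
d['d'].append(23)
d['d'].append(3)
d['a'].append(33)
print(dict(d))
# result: {'d': [28, 23, 3], 'a': [18, 33]}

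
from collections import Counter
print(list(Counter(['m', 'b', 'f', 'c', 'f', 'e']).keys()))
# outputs ['m', 'b', 'f', 'c', 'e']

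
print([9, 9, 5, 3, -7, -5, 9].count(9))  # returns 3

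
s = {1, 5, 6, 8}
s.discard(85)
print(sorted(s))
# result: [1, 5, 6, 8]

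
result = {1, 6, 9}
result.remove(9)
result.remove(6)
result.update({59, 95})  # {1, 59, 95}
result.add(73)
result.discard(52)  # {1, 59, 73, 95}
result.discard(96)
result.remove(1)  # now {59, 73, 95}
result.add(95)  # {59, 73, 95}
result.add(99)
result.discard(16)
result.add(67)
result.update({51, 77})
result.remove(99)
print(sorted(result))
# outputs [51, 59, 67, 73, 77, 95]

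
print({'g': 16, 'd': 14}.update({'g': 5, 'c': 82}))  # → None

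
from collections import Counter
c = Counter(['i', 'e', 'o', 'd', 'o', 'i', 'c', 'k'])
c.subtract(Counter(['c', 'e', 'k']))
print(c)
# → Counter({'i': 2, 'o': 2, 'd': 1, 'e': 0, 'c': 0, 'k': 0})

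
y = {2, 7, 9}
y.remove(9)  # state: {2, 7}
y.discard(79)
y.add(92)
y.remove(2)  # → {7, 92}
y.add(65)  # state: {7, 65, 92}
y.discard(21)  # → {7, 65, 92}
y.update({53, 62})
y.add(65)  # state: {7, 53, 62, 65, 92}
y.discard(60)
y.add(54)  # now {7, 53, 54, 62, 65, 92}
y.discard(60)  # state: {7, 53, 54, 62, 65, 92}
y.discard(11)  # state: {7, 53, 54, 62, 65, 92}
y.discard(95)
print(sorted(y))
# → [7, 53, 54, 62, 65, 92]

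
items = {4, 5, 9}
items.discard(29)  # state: {4, 5, 9}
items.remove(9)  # {4, 5}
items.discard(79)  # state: {4, 5}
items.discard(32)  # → {4, 5}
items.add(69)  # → {4, 5, 69}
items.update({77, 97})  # {4, 5, 69, 77, 97}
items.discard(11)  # {4, 5, 69, 77, 97}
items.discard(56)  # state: {4, 5, 69, 77, 97}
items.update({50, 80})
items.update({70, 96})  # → {4, 5, 50, 69, 70, 77, 80, 96, 97}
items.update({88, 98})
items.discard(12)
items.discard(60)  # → {4, 5, 50, 69, 70, 77, 80, 88, 96, 97, 98}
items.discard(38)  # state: {4, 5, 50, 69, 70, 77, 80, 88, 96, 97, 98}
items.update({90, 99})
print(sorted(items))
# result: [4, 5, 50, 69, 70, 77, 80, 88, 90, 96, 97, 98, 99]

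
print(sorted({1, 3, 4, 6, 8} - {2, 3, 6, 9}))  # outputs [1, 4, 8]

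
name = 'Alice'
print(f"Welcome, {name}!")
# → Welcome, Alice!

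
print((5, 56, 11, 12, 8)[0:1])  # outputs (5,)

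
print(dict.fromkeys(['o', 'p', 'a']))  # {'o': None, 'p': None, 'a': None}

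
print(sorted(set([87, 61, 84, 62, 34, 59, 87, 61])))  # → [34, 59, 61, 62, 84, 87]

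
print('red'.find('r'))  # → 0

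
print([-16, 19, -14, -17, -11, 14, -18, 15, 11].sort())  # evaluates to None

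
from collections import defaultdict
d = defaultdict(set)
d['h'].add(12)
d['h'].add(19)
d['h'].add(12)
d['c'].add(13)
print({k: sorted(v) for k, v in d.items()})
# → {'h': [12, 19], 'c': [13]}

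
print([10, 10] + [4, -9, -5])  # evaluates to [10, 10, 4, -9, -5]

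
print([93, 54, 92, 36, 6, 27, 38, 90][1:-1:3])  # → [54, 6]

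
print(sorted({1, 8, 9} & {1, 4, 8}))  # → [1, 8]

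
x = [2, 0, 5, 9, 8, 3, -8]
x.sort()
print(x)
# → [-8, 0, 2, 3, 5, 8, 9]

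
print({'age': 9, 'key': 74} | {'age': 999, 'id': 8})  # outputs {'age': 999, 'key': 74, 'id': 8}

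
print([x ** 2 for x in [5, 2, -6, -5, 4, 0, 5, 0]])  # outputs [25, 4, 36, 25, 16, 0, 25, 0]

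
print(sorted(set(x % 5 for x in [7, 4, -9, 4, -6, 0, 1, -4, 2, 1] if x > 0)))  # [1, 2, 4]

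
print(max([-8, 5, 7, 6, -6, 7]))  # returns 7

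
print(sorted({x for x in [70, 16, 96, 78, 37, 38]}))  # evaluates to [16, 37, 38, 70, 78, 96]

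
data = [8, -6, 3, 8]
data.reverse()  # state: [8, 3, -6, 8]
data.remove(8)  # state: [3, -6, 8]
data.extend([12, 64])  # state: [3, -6, 8, 12, 64]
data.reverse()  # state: [64, 12, 8, -6, 3]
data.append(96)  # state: [64, 12, 8, -6, 3, 96]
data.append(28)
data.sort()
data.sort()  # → [-6, 3, 8, 12, 28, 64, 96]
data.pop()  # 96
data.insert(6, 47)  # [-6, 3, 8, 12, 28, 64, 47]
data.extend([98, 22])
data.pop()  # 22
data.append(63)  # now [-6, 3, 8, 12, 28, 64, 47, 98, 63]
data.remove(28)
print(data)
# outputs [-6, 3, 8, 12, 64, 47, 98, 63]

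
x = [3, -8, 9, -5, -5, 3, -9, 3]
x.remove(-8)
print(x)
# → [3, 9, -5, -5, 3, -9, 3]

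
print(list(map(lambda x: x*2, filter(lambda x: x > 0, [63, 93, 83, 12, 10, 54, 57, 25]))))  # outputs [126, 186, 166, 24, 20, 108, 114, 50]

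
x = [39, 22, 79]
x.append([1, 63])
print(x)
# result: [39, 22, 79, [1, 63]]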